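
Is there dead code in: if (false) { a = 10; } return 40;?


condition is constant false, so the whole block is unreachable
Dead: 'if (false) { a = 10; }'


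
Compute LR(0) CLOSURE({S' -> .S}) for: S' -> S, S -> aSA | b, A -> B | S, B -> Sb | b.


Start: S' -> .S
For each item with dot before a nonterminal B, add B -> .γ for every B-production
Closure: [S' -> .S, S -> .aSA, S -> .b]


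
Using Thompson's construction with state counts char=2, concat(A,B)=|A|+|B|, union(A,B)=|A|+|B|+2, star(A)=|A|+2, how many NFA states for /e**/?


Syntax tree has 1 char leaf(s), 0 union(s), 2 star(s)
chars contribute 1×2 = 2; each union adds +2; each star adds +2
Total: 2 + 0 + 4 = 6 states


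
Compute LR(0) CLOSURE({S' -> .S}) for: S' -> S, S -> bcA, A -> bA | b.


Start: S' -> .S
For each item with dot before a nonterminal B, add B -> .γ for every B-production
Closure: [S' -> .S, S -> .bcA]


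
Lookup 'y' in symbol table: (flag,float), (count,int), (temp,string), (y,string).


Lookup 'y' → type string


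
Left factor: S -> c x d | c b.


Common prefix: 'c'
Factored: S -> c S', S' -> x d | b


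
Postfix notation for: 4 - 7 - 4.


Left to right (same or higher precedence on left)
Postfix: 4 7 - 4 -


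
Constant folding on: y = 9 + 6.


9 + 6 = 15 at compile time
Optimized: y = 15


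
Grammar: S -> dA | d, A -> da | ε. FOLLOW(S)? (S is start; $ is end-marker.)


$ ∈ FOLLOW(S). For each A -> αBβ: add FIRST(β)\{ε} to FOLLOW(B); if β nullable, add FOLLOW(A).
FOLLOW(S) = {$}


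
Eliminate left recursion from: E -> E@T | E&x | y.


Left-recursive alternatives: E@T, E&x; non-recursive: y
Introduce E': E -> yE', E' -> @TE' | &xE' | ε


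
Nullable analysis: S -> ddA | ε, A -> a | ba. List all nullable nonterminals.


A nonterminal is nullable iff some alternative derives ε (directly, or every symbol in it is nullable)
Nullable: {S}


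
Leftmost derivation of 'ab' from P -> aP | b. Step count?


Derivation: P => aP => ab
Steps: 2


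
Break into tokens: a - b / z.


Scan left to right, longest-match per lexeme
Tokens: ID(a), OP(-), ID(b), OP(/), ID(z)


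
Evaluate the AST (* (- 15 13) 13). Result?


Evaluate inner: (- 15 13) = 2
Evaluate root: (* 2 13) = 26
Result: 26


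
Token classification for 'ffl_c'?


Pattern: letter/underscore followed by alphanumerics, not a keyword
Type: IDENTIFIER


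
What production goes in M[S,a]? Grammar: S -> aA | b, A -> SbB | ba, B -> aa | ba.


For [S, a]: 'a' ∈ FIRST(aA)
Entry: S -> aA


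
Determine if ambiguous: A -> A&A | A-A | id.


'id&id-id' has two parse trees (no precedence encoded between & and -)
Ambiguous


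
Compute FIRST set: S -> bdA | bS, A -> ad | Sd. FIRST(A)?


Per alternative of A: FIRST(ad) = {a}; FIRST(Sd) = {b}
FIRST(A) = {a, b}


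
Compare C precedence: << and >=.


'<<' is shift (level 8); '>=' is relational (level 7)
Higher level binds tighter
'<<' has higher precedence than '>='


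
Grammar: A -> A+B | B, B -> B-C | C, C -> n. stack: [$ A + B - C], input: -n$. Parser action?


handle 'B-C' on top
Action: reduce (B -> B-C)


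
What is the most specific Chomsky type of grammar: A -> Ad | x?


Left-linear: every RHS is a terminal or one nonterminal followed by a terminal
Classification: Type 3 (Regular)


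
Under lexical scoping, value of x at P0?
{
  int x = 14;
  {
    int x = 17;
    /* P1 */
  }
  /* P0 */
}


x declared in the same block as P0
x = 14


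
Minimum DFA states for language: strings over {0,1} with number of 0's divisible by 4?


Track (count of 0) mod 4: states 0..3, accept at 0
Minimal DFA: 4 states


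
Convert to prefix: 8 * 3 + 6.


left-to-right (same/higher precedence on left): tree is (+ (* 8 3) 6)
Prefix: + * 8 3 6


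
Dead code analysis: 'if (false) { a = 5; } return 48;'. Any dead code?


condition is constant false, so the whole block is unreachable
Dead: 'if (false) { a = 5; }'


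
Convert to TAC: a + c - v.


Break into single-operator statements:
t1 = a + c
t2 = t1 - v


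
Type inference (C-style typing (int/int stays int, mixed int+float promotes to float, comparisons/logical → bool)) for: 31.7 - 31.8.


Operand types: float - float
Rule: mixed int/float promotes to float; int/int stays int
Result type: float


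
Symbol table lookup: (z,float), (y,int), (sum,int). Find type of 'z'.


Lookup 'z' → type float


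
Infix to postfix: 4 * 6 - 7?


Left to right (same or higher precedence on left)
Postfix: 4 6 * 7 -


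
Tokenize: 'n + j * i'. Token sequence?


Scan left to right, longest-match per lexeme
Tokens: ID(n), OP(+), ID(j), OP(*), ID(i)


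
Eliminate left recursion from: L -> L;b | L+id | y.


Left-recursive alternatives: L;b, L+id; non-recursive: y
Introduce L': L -> yL', L' -> ;bL' | +idL' | ε


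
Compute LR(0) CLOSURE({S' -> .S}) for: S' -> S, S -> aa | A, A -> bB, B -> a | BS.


Start: S' -> .S
For each item with dot before a nonterminal B, add B -> .γ for every B-production
Closure: [S' -> .S, S -> .aa, S -> .A, A -> .bB]


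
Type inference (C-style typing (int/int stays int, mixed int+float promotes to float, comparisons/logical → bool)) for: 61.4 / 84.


Operand types: float / int
Rule: mixed int/float promotes to float; int/int stays int
Result type: float


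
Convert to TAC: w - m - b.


Break into single-operator statements:
t1 = w - m
t2 = t1 - b


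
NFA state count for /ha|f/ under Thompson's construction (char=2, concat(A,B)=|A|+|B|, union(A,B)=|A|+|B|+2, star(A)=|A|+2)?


Syntax tree has 3 char leaf(s), 1 union(s), 0 star(s)
chars contribute 3×2 = 6; each union adds +2; each star adds +2
Total: 6 + 2 + 0 = 8 states


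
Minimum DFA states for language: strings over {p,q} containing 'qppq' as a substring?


KMP-style automaton: 4 progress states + 1 absorbing accept = 5
Minimal DFA: 5 states


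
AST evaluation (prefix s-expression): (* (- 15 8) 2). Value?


Evaluate inner: (- 15 8) = 7
Evaluate root: (* 7 2) = 14
Result: 14


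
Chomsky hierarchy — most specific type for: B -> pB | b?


Right-linear: every RHS is a terminal or a terminal followed by one nonterminal
Classification: Type 3 (Regular)


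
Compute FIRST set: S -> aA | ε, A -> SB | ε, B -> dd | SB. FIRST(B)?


Per alternative of B: FIRST(dd) = {d}; FIRST(SB) = {a, d}
FIRST(B) = {a, d}


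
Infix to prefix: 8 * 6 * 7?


left-to-right (same/higher precedence on left): tree is (* (* 8 6) 7)
Prefix: * * 8 6 7


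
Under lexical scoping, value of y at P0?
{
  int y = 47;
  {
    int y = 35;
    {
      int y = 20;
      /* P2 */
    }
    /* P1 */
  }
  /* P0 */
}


y declared in the same block as P0
y = 47


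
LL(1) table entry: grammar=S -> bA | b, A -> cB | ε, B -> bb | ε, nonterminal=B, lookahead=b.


For [B, b]: 'b' ∈ FIRST(bb)
Entry: B -> bb


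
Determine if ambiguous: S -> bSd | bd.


balanced b^n…d^n: each string has a unique parse
Unambiguous


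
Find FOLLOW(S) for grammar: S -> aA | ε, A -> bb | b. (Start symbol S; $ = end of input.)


$ ∈ FOLLOW(S). For each A -> αBβ: add FIRST(β)\{ε} to FOLLOW(B); if β nullable, add FOLLOW(A).
FOLLOW(S) = {$}


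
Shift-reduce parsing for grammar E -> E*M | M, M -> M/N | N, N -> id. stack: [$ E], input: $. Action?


start symbol E on stack, input exhausted
Action: accept


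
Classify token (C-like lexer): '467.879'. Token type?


Pattern: digits with a decimal point
Type: FLOAT_LITERAL


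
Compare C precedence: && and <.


'<' is relational (level 7); '&&' is logical AND (level 2)
Higher level binds tighter
'<' has higher precedence than '&&'


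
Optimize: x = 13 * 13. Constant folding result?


13 * 13 = 169 at compile time
Optimized: x = 169


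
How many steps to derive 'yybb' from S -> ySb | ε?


Derivation: S => ySb => yySbb => yybb
Steps: 3


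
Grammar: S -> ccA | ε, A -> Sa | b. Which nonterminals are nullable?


A nonterminal is nullable iff some alternative derives ε (directly, or every symbol in it is nullable)
Nullable: {S}


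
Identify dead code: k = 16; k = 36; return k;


first assignment to k is overwritten before any read
Dead: 'k = 16'


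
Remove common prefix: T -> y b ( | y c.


Common prefix: 'y'
Factored: T -> y T', T' -> b ( | c


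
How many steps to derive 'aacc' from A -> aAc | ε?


Derivation: A => aAc => aaAcc => aacc
Steps: 3


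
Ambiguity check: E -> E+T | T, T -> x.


precedence layered via separate nonterminal T: deterministic
Unambiguous


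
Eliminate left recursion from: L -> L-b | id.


Left-recursive alternatives: L-b; non-recursive: id
Introduce L': L -> idL', L' -> -bL' | ε


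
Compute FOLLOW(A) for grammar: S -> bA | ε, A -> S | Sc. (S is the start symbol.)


$ ∈ FOLLOW(S). For each A -> αBβ: add FIRST(β)\{ε} to FOLLOW(B); if β nullable, add FOLLOW(A).
FOLLOW(A) = {$, c}


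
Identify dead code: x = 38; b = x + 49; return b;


x is read by b's definition; b is returned
No dead code


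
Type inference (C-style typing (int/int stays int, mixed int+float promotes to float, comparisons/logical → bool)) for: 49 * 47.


Operand types: int * int
Rule: mixed int/float promotes to float; int/int stays int
Result type: int


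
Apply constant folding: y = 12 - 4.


12 - 4 = 8 at compile time
Optimized: y = 8


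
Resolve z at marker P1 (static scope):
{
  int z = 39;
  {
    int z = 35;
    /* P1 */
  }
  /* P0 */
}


z declared in the same block as P1
z = 35


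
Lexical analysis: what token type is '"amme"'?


Pattern: double-quoted sequence
Type: STRING_LITERAL


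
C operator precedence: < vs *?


'*' is multiplicative (level 10); '<' is relational (level 7)
Higher level binds tighter
'*' has higher precedence than '<'


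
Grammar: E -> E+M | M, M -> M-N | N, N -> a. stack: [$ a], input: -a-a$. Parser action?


'a' on top is the handle for N -> a
Action: reduce (N -> a)


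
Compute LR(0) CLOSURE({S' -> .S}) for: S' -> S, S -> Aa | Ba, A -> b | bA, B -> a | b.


Start: S' -> .S
For each item with dot before a nonterminal B, add B -> .γ for every B-production
Closure: [S' -> .S, S -> .Aa, S -> .Ba, A -> .b, A -> .bA, B -> .a, B -> .b]


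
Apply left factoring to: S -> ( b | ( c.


Common prefix: '('
Factored: S -> ( S', S' -> b | c


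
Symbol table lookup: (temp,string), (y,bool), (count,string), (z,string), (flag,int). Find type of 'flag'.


Lookup 'flag' → type int


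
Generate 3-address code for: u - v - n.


Break into single-operator statements:
t1 = u - v
t2 = t1 - n


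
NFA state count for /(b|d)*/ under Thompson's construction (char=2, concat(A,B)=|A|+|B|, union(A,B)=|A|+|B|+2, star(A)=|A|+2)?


Syntax tree has 2 char leaf(s), 1 union(s), 1 star(s)
chars contribute 2×2 = 4; each union adds +2; each star adds +2
Total: 4 + 2 + 2 = 8 states


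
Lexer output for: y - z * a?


Scan left to right, longest-match per lexeme
Tokens: ID(y), OP(-), ID(z), OP(*), ID(a)


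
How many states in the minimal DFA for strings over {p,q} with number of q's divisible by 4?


Track (count of q) mod 4: states 0..3, accept at 0
Minimal DFA: 4 states


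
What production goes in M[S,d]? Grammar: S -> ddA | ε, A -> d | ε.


For [S, d]: 'd' ∈ FIRST(ddA)
Entry: S -> ddA


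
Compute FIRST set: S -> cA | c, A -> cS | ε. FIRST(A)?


Per alternative of A: FIRST(cS) = {c}; FIRST(ε) = {ε}
FIRST(A) = {c, ε}


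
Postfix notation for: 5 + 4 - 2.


Left to right (same or higher precedence on left)
Postfix: 5 4 + 2 -


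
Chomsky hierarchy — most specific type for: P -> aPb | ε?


Single nonterminal LHS, but a^n b^n is not regular
Classification: Type 2 (Context-Free)


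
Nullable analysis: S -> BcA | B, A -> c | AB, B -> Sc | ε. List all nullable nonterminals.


A nonterminal is nullable iff some alternative derives ε (directly, or every symbol in it is nullable)
Nullable: {B, S}


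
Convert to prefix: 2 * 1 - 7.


left-to-right (same/higher precedence on left): tree is (- (* 2 1) 7)
Prefix: - * 2 1 7


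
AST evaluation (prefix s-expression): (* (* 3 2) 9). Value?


Evaluate inner: (* 3 2) = 6
Evaluate root: (* 6 9) = 54
Result: 54


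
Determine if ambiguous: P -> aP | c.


right-linear, alternatives start with distinct terminals 'a' vs 'c': unique leftmost derivation
Unambiguous


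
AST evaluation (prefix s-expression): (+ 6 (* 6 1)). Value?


Evaluate inner: (* 6 1) = 6
Evaluate root: (+ 6 6) = 12
Result: 12


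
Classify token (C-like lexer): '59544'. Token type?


Pattern: digits only
Type: INTEGER_LITERAL


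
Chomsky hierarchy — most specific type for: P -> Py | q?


Left-linear: every RHS is a terminal or one nonterminal followed by a terminal
Classification: Type 3 (Regular)


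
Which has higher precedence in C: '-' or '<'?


'-' is additive (level 9); '<' is relational (level 7)
Higher level binds tighter
'-' has higher precedence than '<'


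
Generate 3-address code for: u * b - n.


Break into single-operator statements:
t1 = u * b
t2 = t1 - n


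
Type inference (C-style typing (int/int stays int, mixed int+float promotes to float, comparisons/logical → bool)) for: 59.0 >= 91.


Operand types: float >= int
Rule: comparison yields bool
Result type: bool


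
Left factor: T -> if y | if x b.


Common prefix: 'if'
Factored: T -> if T', T' -> y | x b


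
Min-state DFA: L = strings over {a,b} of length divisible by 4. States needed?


Track length mod 4: states 0..3, accept at 0
Minimal DFA: 4 states


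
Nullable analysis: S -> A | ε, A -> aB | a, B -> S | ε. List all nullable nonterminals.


A nonterminal is nullable iff some alternative derives ε (directly, or every symbol in it is nullable)
Nullable: {B, S}


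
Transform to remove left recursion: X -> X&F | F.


Left-recursive alternatives: X&F; non-recursive: F
Introduce X': X -> FX', X' -> &FX' | ε


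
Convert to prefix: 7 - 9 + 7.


left-to-right (same/higher precedence on left): tree is (+ (- 7 9) 7)
Prefix: + - 7 9 7


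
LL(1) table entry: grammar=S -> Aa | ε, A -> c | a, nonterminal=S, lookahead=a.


For [S, a]: 'a' ∈ FIRST(Aa)
Entry: S -> Aa


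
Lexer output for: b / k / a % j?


Scan left to right, longest-match per lexeme
Tokens: ID(b), OP(/), ID(k), OP(/), ID(a), OP(%), ID(j)


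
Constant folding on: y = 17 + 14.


17 + 14 = 31 at compile time
Optimized: y = 31


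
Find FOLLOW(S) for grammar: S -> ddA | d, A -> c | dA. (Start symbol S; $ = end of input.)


$ ∈ FOLLOW(S). For each A -> αBβ: add FIRST(β)\{ε} to FOLLOW(B); if β nullable, add FOLLOW(A).
FOLLOW(S) = {$}


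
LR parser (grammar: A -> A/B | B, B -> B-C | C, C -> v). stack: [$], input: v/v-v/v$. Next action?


no handle on stack; shift 'v'
Action: shift


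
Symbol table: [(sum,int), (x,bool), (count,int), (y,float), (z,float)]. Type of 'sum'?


Lookup 'sum' → type int


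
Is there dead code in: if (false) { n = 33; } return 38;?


condition is constant false, so the whole block is unreachable
Dead: 'if (false) { n = 33; }'


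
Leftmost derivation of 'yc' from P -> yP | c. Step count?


Derivation: P => yP => yc
Steps: 2


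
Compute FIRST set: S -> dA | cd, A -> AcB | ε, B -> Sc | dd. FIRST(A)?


Per alternative of A: FIRST(AcB) = {c}; FIRST(ε) = {ε}
FIRST(A) = {c, ε}


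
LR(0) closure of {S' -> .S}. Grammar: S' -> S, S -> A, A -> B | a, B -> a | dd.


Start: S' -> .S
For each item with dot before a nonterminal B, add B -> .γ for every B-production
Closure: [S' -> .S, S -> .A, A -> .B, A -> .a, B -> .a, B -> .dd]


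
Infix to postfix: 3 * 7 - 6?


Left to right (same or higher precedence on left)
Postfix: 3 7 * 6 -


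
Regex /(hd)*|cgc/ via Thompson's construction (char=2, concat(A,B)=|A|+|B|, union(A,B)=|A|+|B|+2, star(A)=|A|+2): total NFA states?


Syntax tree has 5 char leaf(s), 1 union(s), 1 star(s)
chars contribute 5×2 = 10; each union adds +2; each star adds +2
Total: 10 + 2 + 2 = 14 states


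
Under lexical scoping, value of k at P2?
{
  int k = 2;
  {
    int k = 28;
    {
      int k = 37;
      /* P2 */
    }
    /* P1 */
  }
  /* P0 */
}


k declared in the same block as P2
k = 37


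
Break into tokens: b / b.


Scan left to right, longest-match per lexeme
Tokens: ID(b), OP(/), ID(b)


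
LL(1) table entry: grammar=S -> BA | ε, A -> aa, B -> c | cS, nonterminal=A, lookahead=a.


For [A, a]: 'a' ∈ FIRST(aa)
Entry: A -> aa


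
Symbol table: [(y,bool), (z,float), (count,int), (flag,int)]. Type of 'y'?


Lookup 'y' → type bool


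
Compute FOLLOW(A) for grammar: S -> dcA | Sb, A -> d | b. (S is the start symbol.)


$ ∈ FOLLOW(S). For each A -> αBβ: add FIRST(β)\{ε} to FOLLOW(B); if β nullable, add FOLLOW(A).
FOLLOW(A) = {$, b}


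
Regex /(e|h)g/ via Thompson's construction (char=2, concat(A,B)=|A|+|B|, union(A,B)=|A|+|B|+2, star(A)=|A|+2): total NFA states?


Syntax tree has 3 char leaf(s), 1 union(s), 0 star(s)
chars contribute 3×2 = 6; each union adds +2; each star adds +2
Total: 6 + 2 + 0 = 8 states


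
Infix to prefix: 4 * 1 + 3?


left-to-right (same/higher precedence on left): tree is (+ (* 4 1) 3)
Prefix: + * 4 1 3


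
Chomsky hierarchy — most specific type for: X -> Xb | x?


Left-linear: every RHS is a terminal or one nonterminal followed by a terminal
Classification: Type 3 (Regular)


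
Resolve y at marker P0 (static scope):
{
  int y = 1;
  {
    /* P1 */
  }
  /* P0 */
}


y declared in the same block as P0
y = 1


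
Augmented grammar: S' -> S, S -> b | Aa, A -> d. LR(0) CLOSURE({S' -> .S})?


Start: S' -> .S
For each item with dot before a nonterminal B, add B -> .γ for every B-production
Closure: [S' -> .S, S -> .b, S -> .Aa, A -> .d]


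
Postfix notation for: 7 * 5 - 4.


Left to right (same or higher precedence on left)
Postfix: 7 5 * 4 -


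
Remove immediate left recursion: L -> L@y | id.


Left-recursive alternatives: L@y; non-recursive: id
Introduce L': L -> idL', L' -> @yL' | ε


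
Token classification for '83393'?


Pattern: digits only
Type: INTEGER_LITERAL


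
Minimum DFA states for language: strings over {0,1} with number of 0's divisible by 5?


Track (count of 0) mod 5: states 0..4, accept at 0
Minimal DFA: 5 states


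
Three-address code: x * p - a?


Break into single-operator statements:
t1 = x * p
t2 = t1 - a


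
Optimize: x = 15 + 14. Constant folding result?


15 + 14 = 29 at compile time
Optimized: x = 29


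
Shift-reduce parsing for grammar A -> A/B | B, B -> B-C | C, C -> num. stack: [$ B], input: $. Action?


lookahead ∉ {-} so B won't extend; reduce A -> B
Action: reduce (A -> B)


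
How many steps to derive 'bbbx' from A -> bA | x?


Derivation: A => bA => bbA => bbbA => bbbx
Steps: 4


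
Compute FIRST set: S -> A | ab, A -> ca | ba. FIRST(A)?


Per alternative of A: FIRST(ca) = {c}; FIRST(ba) = {b}
FIRST(A) = {b, c}


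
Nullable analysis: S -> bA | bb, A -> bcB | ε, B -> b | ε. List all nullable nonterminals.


A nonterminal is nullable iff some alternative derives ε (directly, or every symbol in it is nullable)
Nullable: {A, B}


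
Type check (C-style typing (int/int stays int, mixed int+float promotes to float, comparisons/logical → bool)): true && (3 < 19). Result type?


Operand types: bool && bool
Rule: logical operators take bool operands and yield bool
Result type: bool


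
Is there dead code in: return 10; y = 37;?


statement follows a return and is unreachable
Dead: 'y = 37'


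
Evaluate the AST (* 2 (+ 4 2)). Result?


Evaluate inner: (+ 4 2) = 6
Evaluate root: (* 2 6) = 12
Result: 12


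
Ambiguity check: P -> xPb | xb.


balanced x^n…b^n: each string has a unique parse
Unambiguous


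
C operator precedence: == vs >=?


'>=' is relational (level 7); '==' is equality (level 6)
Higher level binds tighter
'>=' has higher precedence than '=='


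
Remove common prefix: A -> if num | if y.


Common prefix: 'if'
Factored: A -> if A', A' -> num | y


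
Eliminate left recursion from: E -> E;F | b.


Left-recursive alternatives: E;F; non-recursive: b
Introduce E': E -> bE', E' -> ;FE' | ε


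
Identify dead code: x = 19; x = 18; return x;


first assignment to x is overwritten before any read
Dead: 'x = 19'


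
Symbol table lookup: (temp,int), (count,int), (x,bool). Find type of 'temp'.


Lookup 'temp' → type int


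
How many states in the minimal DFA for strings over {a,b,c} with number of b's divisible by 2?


Track (count of b) mod 2: states 0..1, accept at 0
Minimal DFA: 2 states


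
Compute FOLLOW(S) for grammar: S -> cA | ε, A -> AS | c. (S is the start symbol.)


$ ∈ FOLLOW(S). For each A -> αBβ: add FIRST(β)\{ε} to FOLLOW(B); if β nullable, add FOLLOW(A).
FOLLOW(S) = {$, c}


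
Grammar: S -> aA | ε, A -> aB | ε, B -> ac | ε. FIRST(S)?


Per alternative of S: FIRST(aA) = {a}; FIRST(ε) = {ε}
FIRST(S) = {a, ε}


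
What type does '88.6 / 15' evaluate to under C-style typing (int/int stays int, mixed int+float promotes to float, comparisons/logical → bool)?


Operand types: float / int
Rule: mixed int/float promotes to float; int/int stays int
Result type: float


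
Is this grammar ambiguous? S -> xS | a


right-linear, alternatives start with distinct terminals 'x' vs 'a': unique leftmost derivation
Unambiguous


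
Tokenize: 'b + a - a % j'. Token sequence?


Scan left to right, longest-match per lexeme
Tokens: ID(b), OP(+), ID(a), OP(-), ID(a), OP(%), ID(j)


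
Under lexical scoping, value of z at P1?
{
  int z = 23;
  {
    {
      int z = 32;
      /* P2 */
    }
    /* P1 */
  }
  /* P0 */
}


P1's block does not declare z; resolves to the enclosing declaration at depth 0
z = 23


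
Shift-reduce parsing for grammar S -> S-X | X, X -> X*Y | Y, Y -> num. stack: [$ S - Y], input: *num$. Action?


'Y' (not preceded by X*) is the handle for X -> Y
Action: reduce (X -> Y)


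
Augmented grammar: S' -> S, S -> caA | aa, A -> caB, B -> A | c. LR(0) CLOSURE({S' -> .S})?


Start: S' -> .S
For each item with dot before a nonterminal B, add B -> .γ for every B-production
Closure: [S' -> .S, S -> .caA, S -> .aa]


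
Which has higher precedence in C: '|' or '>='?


'>=' is relational (level 7); '|' is bitwise OR (level 3)
Higher level binds tighter
'>=' has higher precedence than '|'


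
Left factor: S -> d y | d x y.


Common prefix: 'd'
Factored: S -> d S', S' -> y | x y


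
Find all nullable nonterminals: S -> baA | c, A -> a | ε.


A nonterminal is nullable iff some alternative derives ε (directly, or every symbol in it is nullable)
Nullable: {A}


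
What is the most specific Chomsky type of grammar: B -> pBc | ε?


Single nonterminal LHS, but p^n c^n is not regular
Classification: Type 2 (Context-Free)


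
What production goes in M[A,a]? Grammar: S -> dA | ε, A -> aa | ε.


For [A, a]: 'a' ∈ FIRST(aa)
Entry: A -> aa


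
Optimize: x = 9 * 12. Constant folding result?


9 * 12 = 108 at compile time
Optimized: x = 108


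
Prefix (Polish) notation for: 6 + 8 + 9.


left-to-right (same/higher precedence on left): tree is (+ (+ 6 8) 9)
Prefix: + + 6 8 9


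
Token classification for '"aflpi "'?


Pattern: double-quoted sequence
Type: STRING_LITERAL


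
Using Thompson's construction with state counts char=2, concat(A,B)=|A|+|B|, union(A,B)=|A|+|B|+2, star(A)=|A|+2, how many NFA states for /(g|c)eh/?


Syntax tree has 4 char leaf(s), 1 union(s), 0 star(s)
chars contribute 4×2 = 8; each union adds +2; each star adds +2
Total: 8 + 2 + 0 = 10 states


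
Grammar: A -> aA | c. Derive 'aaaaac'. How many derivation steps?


Derivation: A => aA => aaA => aaaA => aaaaA => aaaaaA => aaaaac
Steps: 6


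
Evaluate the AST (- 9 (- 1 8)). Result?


Evaluate inner: (- 1 8) = -7
Evaluate root: (- 9 -7) = 16
Result: 16


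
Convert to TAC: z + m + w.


Break into single-operator statements:
t1 = z + m
t2 = t1 + w


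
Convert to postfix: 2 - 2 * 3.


* has higher precedence, evaluate 2*3 first
Postfix: 2 2 3 * -


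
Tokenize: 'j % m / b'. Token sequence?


Scan left to right, longest-match per lexeme
Tokens: ID(j), OP(%), ID(m), OP(/), ID(b)


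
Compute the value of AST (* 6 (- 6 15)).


Evaluate inner: (- 6 15) = -9
Evaluate root: (* 6 -9) = -54
Result: -54


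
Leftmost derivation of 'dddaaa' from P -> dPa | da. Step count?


Derivation: P => dPa => ddPaa => dddaaa
Steps: 3


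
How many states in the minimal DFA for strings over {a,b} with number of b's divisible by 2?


Track (count of b) mod 2: states 0..1, accept at 0
Minimal DFA: 2 states


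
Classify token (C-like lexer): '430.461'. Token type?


Pattern: digits with a decimal point
Type: FLOAT_LITERAL


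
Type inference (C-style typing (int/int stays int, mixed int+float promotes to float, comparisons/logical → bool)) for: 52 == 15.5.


Operand types: int == float
Rule: comparison yields bool
Result type: bool


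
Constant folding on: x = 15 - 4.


15 - 4 = 11 at compile time
Optimized: x = 11


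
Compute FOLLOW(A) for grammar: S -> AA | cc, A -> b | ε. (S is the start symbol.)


$ ∈ FOLLOW(S). For each A -> αBβ: add FIRST(β)\{ε} to FOLLOW(B); if β nullable, add FOLLOW(A).
FOLLOW(A) = {$, b}


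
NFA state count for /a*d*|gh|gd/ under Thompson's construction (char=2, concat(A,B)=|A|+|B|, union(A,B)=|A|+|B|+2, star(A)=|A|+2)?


Syntax tree has 6 char leaf(s), 2 union(s), 2 star(s)
chars contribute 6×2 = 12; each union adds +2; each star adds +2
Total: 12 + 4 + 4 = 20 states


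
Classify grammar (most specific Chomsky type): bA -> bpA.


LHS has context (more than one symbol) and |LHS| ≤ |RHS|
Classification: Type 1 (Context-Sensitive)


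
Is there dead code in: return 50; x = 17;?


statement follows a return and is unreachable
Dead: 'x = 17'


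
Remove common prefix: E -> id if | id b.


Common prefix: 'id'
Factored: E -> id E', E' -> if | b


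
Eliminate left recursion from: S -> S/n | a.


Left-recursive alternatives: S/n; non-recursive: a
Introduce S': S -> aS', S' -> /nS' | ε


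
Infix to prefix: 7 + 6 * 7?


'*' binds tighter: tree is (+ 7 (* 6 7))
Prefix: + 7 * 6 7


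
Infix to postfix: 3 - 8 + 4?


Left to right (same or higher precedence on left)
Postfix: 3 8 - 4 +


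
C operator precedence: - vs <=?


'-' is additive (level 9); '<=' is relational (level 7)
Higher level binds tighter
'-' has higher precedence than '<='


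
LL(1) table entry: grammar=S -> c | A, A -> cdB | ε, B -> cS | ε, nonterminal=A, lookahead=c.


For [A, c]: 'c' ∈ FIRST(cdB)
Entry: A -> cdB


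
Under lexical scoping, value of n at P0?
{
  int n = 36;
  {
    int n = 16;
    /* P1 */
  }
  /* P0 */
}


n declared in the same block as P0
n = 36


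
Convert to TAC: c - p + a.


Break into single-operator statements:
t1 = c - p
t2 = t1 + a


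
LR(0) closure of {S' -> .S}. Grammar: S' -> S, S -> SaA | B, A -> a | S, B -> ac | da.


Start: S' -> .S
For each item with dot before a nonterminal B, add B -> .γ for every B-production
Closure: [S' -> .S, S -> .SaA, S -> .B, B -> .ac, B -> .da]


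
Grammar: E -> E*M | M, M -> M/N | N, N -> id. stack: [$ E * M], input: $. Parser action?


handle 'E*M' on top; lookahead ∈ FOLLOW(E) = {*, $}
Action: reduce (E -> E*M)


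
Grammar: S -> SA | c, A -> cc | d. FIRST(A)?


Per alternative of A: FIRST(cc) = {c}; FIRST(d) = {d}
FIRST(A) = {c, d}


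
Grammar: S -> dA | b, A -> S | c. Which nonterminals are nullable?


A nonterminal is nullable iff some alternative derives ε (directly, or every symbol in it is nullable)
Nullable: {}


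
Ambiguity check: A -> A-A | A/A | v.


'v-v/v' has two parse trees (no precedence encoded between - and /)
Ambiguous


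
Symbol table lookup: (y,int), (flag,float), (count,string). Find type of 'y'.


Lookup 'y' → type int


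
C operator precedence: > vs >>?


'>>' is shift (level 8); '>' is relational (level 7)
Higher level binds tighter
'>>' has higher precedence than '>'


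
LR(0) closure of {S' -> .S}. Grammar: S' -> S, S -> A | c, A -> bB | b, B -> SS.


Start: S' -> .S
For each item with dot before a nonterminal B, add B -> .γ for every B-production
Closure: [S' -> .S, S -> .A, S -> .c, A -> .bB, A -> .b]


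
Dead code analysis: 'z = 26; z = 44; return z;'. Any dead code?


first assignment to z is overwritten before any read
Dead: 'z = 26'


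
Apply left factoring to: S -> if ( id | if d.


Common prefix: 'if'
Factored: S -> if S', S' -> ( id | d


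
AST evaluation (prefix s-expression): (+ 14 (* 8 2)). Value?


Evaluate inner: (* 8 2) = 16
Evaluate root: (+ 14 16) = 30
Result: 30


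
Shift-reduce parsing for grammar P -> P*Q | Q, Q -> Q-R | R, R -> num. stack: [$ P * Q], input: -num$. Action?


'-' can extend Q; shift to build Q -> Q-R
Action: shift


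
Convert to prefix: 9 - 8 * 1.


'*' binds tighter: tree is (- 9 (* 8 1))
Prefix: - 9 * 8 1


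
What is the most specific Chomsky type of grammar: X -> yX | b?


Right-linear: every RHS is a terminal or a terminal followed by one nonterminal
Classification: Type 3 (Regular)


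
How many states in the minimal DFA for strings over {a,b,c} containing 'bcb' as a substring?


KMP-style automaton: 3 progress states + 1 absorbing accept = 4
Minimal DFA: 4 states


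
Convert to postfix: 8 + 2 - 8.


Left to right (same or higher precedence on left)
Postfix: 8 2 + 8 -


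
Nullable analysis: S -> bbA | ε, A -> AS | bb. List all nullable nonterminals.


A nonterminal is nullable iff some alternative derives ε (directly, or every symbol in it is nullable)
Nullable: {S}


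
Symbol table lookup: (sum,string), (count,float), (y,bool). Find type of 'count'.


Lookup 'count' → type float


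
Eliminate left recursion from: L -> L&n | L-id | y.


Left-recursive alternatives: L&n, L-id; non-recursive: y
Introduce L': L -> yL', L' -> &nL' | -idL' | ε


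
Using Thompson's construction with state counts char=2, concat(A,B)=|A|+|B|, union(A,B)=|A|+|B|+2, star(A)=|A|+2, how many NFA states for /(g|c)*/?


Syntax tree has 2 char leaf(s), 1 union(s), 1 star(s)
chars contribute 2×2 = 4; each union adds +2; each star adds +2
Total: 4 + 2 + 2 = 8 states


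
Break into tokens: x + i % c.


Scan left to right, longest-match per lexeme
Tokens: ID(x), OP(+), ID(i), OP(%), ID(c)


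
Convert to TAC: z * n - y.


Break into single-operator statements:
t1 = z * n
t2 = t1 - y


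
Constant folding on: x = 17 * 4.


17 * 4 = 68 at compile time
Optimized: x = 68


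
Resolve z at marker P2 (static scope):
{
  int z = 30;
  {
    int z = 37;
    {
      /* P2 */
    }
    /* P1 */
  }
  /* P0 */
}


P2's block does not declare z; resolves to the enclosing declaration at depth 1
z = 37


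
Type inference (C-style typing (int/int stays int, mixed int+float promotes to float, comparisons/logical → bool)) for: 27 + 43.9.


Operand types: int + float
Rule: mixed int/float promotes to float; int/int stays int
Result type: float


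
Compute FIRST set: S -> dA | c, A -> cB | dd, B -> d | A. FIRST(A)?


Per alternative of A: FIRST(cB) = {c}; FIRST(dd) = {d}
FIRST(A) = {c, d}


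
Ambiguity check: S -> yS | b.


right-linear, alternatives start with distinct terminals 'y' vs 'b': unique leftmost derivation
Unambiguous


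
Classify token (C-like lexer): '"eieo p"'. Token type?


Pattern: double-quoted sequence
Type: STRING_LITERAL


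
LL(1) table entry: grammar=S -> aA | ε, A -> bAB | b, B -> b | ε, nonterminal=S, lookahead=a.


For [S, a]: 'a' ∈ FIRST(aA)
Entry: S -> aA


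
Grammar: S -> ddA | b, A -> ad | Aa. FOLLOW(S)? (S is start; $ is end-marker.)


$ ∈ FOLLOW(S). For each A -> αBβ: add FIRST(β)\{ε} to FOLLOW(B); if β nullable, add FOLLOW(A).
FOLLOW(S) = {$}


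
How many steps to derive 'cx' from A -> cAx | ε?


Derivation: A => cAx => cx
Steps: 2


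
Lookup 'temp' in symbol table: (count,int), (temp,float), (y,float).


Lookup 'temp' → type float


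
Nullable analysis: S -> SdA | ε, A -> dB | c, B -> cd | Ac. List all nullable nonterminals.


A nonterminal is nullable iff some alternative derives ε (directly, or every symbol in it is nullable)
Nullable: {S}


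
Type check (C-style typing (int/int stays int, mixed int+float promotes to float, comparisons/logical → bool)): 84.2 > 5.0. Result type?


Operand types: float > float
Rule: comparison yields bool
Result type: bool


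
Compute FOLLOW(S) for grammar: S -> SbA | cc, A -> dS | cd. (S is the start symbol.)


$ ∈ FOLLOW(S). For each A -> αBβ: add FIRST(β)\{ε} to FOLLOW(B); if β nullable, add FOLLOW(A).
FOLLOW(S) = {$, b}


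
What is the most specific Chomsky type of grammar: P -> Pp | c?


Left-linear: every RHS is a terminal or one nonterminal followed by a terminal
Classification: Type 3 (Regular)


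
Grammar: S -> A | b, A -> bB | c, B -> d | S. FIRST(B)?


Per alternative of B: FIRST(d) = {d}; FIRST(S) = {b, c}
FIRST(B) = {b, c, d}


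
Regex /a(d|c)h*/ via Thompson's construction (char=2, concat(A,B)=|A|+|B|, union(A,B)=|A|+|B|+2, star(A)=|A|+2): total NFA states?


Syntax tree has 4 char leaf(s), 1 union(s), 1 star(s)
chars contribute 4×2 = 8; each union adds +2; each star adds +2
Total: 8 + 2 + 2 = 12 states


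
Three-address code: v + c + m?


Break into single-operator statements:
t1 = v + c
t2 = t1 + m


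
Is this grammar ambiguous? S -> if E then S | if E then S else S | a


dangling else: 'if E then if E then a else a' parses two ways
Ambiguous


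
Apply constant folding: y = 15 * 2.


15 * 2 = 30 at compile time
Optimized: y = 30


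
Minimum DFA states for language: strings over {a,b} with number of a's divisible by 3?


Track (count of a) mod 3: states 0..2, accept at 0
Minimal DFA: 3 states


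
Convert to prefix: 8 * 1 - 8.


left-to-right (same/higher precedence on left): tree is (- (* 8 1) 8)
Prefix: - * 8 1 8


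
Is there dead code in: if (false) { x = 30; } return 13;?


condition is constant false, so the whole block is unreachable
Dead: 'if (false) { x = 30; }'


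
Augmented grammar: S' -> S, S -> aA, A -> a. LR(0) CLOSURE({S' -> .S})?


Start: S' -> .S
For each item with dot before a nonterminal B, add B -> .γ for every B-production
Closure: [S' -> .S, S -> .aA]


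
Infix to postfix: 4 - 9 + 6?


Left to right (same or higher precedence on left)
Postfix: 4 9 - 6 +


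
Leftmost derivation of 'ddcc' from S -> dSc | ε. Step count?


Derivation: S => dSc => ddScc => ddcc
Steps: 3


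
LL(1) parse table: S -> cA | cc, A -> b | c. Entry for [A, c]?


For [A, c]: 'c' ∈ FIRST(c)
Entry: A -> c


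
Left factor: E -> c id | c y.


Common prefix: 'c'
Factored: E -> c E', E' -> id | y


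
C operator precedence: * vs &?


'*' is multiplicative (level 10); '&' is bitwise AND (level 5)
Higher level binds tighter
'*' has higher precedence than '&'


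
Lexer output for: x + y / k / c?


Scan left to right, longest-match per lexeme
Tokens: ID(x), OP(+), ID(y), OP(/), ID(k), OP(/), ID(c)


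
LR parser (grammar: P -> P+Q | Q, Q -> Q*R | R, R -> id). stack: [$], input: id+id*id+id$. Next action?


no handle on stack; shift 'id'
Action: shift


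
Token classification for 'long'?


Pattern: reserved word
Type: KEYWORD


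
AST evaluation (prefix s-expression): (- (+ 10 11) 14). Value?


Evaluate inner: (+ 10 11) = 21
Evaluate root: (- 21 14) = 7
Result: 7


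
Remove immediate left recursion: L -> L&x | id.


Left-recursive alternatives: L&x; non-recursive: id
Introduce L': L -> idL', L' -> &xL' | ε


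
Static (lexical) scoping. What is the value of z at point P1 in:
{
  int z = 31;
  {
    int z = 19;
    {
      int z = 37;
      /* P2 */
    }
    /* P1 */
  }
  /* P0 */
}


z declared in the same block as P1
z = 19


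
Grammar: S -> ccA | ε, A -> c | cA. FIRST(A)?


Per alternative of A: FIRST(c) = {c}; FIRST(cA) = {c}
FIRST(A) = {c}


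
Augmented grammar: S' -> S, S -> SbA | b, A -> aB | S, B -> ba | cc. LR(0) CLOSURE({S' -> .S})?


Start: S' -> .S
For each item with dot before a nonterminal B, add B -> .γ for every B-production
Closure: [S' -> .S, S -> .SbA, S -> .b]


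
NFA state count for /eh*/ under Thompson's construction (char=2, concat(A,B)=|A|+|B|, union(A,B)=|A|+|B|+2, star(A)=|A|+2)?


Syntax tree has 2 char leaf(s), 0 union(s), 1 star(s)
chars contribute 2×2 = 4; each union adds +2; each star adds +2
Total: 4 + 0 + 2 = 6 states


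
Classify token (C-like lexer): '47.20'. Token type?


Pattern: digits with a decimal point
Type: FLOAT_LITERAL


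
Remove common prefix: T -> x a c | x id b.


Common prefix: 'x'
Factored: T -> x T', T' -> a c | id b


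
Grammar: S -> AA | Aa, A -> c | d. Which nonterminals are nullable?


A nonterminal is nullable iff some alternative derives ε (directly, or every symbol in it is nullable)
Nullable: {}


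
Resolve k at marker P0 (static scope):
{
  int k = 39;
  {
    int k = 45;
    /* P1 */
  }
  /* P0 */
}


k declared in the same block as P0
k = 39


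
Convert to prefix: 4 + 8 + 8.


left-to-right (same/higher precedence on left): tree is (+ (+ 4 8) 8)
Prefix: + + 4 8 8


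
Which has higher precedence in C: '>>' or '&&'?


'>>' is shift (level 8); '&&' is logical AND (level 2)
Higher level binds tighter
'>>' has higher precedence than '&&'


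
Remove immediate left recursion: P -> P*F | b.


Left-recursive alternatives: P*F; non-recursive: b
Introduce P': P -> bP', P' -> *FP' | ε


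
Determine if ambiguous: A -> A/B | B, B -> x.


precedence layered via separate nonterminal B: deterministic
Unambiguous


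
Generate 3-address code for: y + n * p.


Break into single-operator statements:
t1 = n * p
t2 = y + t1


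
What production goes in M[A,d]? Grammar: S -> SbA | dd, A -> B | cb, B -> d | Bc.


For [A, d]: 'd' ∈ FIRST(B)
Entry: A -> B


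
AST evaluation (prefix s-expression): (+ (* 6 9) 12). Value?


Evaluate inner: (* 6 9) = 54
Evaluate root: (+ 54 12) = 66
Result: 66


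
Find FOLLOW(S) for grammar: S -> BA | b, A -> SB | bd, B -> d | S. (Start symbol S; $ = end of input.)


$ ∈ FOLLOW(S). For each A -> αBβ: add FIRST(β)\{ε} to FOLLOW(B); if β nullable, add FOLLOW(A).
FOLLOW(S) = {$, b, d}


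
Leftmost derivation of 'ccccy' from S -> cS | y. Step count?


Derivation: S => cS => ccS => cccS => ccccS => ccccy
Steps: 5


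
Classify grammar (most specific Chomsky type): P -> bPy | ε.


Single nonterminal LHS, but b^n y^n is not regular
Classification: Type 2 (Context-Free)


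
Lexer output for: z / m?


Scan left to right, longest-match per lexeme
Tokens: ID(z), OP(/), ID(m)


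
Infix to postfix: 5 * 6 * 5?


Left to right (same or higher precedence on left)
Postfix: 5 6 * 5 *
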